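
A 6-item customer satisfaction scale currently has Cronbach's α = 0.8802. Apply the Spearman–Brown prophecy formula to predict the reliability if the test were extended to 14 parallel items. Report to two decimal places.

Length factor m = 14/6 = 2.3333
α' = m·α / (1 + (m−1)·α)
   = 14/6 × 0.8802 / (1 + (14/6 − 1) × 0.8802)
   = 2.0538 / 2.1736 = 0.94

predicted reliability = 0.94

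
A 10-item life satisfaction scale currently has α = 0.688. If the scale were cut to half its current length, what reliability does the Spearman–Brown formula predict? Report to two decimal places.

predicted reliability = 0.52

Length factor m = 1/2
α' = m·α / (1 − (1−m)·α)
   = 1/2 × 0.688 / (1 − (1 − 1/2) × 0.688)
   = 0.3440 / 0.6560 = 0.52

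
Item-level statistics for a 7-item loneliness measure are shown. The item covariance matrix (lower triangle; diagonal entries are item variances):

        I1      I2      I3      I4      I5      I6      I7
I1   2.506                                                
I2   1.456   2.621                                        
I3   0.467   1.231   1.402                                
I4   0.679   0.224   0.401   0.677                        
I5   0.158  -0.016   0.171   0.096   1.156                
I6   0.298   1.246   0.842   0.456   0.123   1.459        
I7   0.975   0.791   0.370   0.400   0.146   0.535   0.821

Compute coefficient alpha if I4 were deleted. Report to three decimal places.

coefficient alpha = 0.766

Remaining items: I1, I2, I3, I5, I6, I7 (k = 6).
Σσᵢ² = 2.506 + 2.621 + 1.402 + 1.156 + 1.459 + 0.821 = 9.965
Var(T) = 9.965 + 2 × 8.793 = 27.551
α (item deleted) = (6/5)·(1 − 9.965/27.551) = 0.766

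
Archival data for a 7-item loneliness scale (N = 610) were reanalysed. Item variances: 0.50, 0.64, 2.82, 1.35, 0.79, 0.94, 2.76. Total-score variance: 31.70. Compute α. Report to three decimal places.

ΣVar(i) = 0.50 + 0.64 + 2.82 + 1.35 + 0.79 + 0.94 + 2.76 = 9.80
α = (k/(k−1))·(1 − ΣVar(i)/total variance) = (7/6)·(1 − 9.80/31.70) = 0.806

α = 0.806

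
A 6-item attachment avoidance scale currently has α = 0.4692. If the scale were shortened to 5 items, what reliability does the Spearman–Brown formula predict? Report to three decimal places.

predicted reliability = 0.424

Length factor m = 5/6 = 0.8333
α' = m·α / (1 − (1−m)·α)
   = 5/6 × 0.4692 / (1 − (1 − 5/6) × 0.4692)
   = 0.3910 / 0.9218 = 0.424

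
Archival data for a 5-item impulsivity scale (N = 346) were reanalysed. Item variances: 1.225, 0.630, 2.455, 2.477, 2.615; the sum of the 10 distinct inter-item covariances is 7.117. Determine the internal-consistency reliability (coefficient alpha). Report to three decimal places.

Σσᵢ² = 1.225 + 0.630 + 2.455 + 2.477 + 2.615 = 9.402
Sum of distinct covariances = 7.117
σ²_T = Σσᵢ² + 2·Σcov = 9.402 + 2 × 7.117 = 23.636
α = (5/4)·(1 − 9.402/23.636) = 0.753

α = 0.753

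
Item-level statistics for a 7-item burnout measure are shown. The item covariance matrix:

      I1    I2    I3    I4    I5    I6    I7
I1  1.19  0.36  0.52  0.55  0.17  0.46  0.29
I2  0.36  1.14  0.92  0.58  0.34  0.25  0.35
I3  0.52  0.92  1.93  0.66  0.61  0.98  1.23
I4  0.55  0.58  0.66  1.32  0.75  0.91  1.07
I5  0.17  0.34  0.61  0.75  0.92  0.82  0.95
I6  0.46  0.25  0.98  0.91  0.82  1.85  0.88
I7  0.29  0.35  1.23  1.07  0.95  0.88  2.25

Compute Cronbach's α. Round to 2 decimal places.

α = 0.84

Σσᵢ² = 1.19 + 1.14 + 1.93 + 1.32 + 0.92 + 1.85 + 2.25 = 10.60
Sum of off-diagonal covariances = 13.65
σ²_T = 10.60 + 2 × 13.65 = 37.90
α = (k/(k−1))·(1 − Σσᵢ²/σ²_T) = (7/6)·(1 − 10.60/37.90) = 0.84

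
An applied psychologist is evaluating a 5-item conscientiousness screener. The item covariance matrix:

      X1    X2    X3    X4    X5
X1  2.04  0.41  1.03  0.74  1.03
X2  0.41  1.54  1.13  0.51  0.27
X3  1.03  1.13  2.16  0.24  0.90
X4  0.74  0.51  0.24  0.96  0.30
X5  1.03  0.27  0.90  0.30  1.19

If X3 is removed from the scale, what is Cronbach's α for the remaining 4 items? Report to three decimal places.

Cronbach's α = 0.710

Remaining items: X1, X2, X4, X5 (k = 4).
sum of item variances = 2.04 + 1.54 + 0.96 + 1.19 = 5.73
Var(T) = 5.73 + 2 × 3.26 = 12.25
α (item deleted) = (4/3)·(1 − 5.73/12.25) = 0.710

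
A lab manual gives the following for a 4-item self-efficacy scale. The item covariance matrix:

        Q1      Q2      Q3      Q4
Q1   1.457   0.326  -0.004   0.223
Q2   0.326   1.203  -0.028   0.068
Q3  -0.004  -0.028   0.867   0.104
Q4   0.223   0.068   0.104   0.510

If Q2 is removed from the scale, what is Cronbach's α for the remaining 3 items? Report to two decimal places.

Cronbach's α = 0.28

Remaining items: Q1, Q3, Q4 (k = 3).
sum of item variances = 1.457 + 0.867 + 0.510 = 2.834
σ²_T = 2.834 + 2 × 0.323 = 3.480
α (item deleted) = (3/2)·(1 − 2.834/3.480) = 0.28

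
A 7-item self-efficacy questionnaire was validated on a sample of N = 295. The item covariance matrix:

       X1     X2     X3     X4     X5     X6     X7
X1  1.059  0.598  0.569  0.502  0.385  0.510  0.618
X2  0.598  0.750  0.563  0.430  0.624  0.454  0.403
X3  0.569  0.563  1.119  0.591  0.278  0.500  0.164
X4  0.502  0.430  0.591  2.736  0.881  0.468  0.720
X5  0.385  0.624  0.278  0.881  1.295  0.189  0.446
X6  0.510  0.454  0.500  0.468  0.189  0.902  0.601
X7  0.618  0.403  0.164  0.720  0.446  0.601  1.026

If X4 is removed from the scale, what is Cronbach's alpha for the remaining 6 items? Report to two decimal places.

Cronbach's alpha = 0.83

Remaining items: X1, X2, X3, X5, X6, X7 (k = 6).
sum of item variances = 1.059 + 0.750 + 1.119 + 1.295 + 0.902 + 1.026 = 6.151
total variance = 6.151 + 2 × 6.902 = 19.955
α (item deleted) = (6/5)·(1 − 6.151/19.955) = 0.83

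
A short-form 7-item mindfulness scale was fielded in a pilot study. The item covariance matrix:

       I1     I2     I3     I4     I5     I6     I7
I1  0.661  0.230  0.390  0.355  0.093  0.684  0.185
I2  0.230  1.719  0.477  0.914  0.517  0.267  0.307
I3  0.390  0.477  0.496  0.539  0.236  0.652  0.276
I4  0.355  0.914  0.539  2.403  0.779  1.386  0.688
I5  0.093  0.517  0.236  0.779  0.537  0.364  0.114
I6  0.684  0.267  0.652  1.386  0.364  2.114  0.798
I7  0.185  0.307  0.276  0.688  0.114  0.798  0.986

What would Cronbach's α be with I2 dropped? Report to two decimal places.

Remaining items: I1, I3, I4, I5, I6, I7 (k = 6).
Σσᵢ² = 0.661 + 0.496 + 2.403 + 0.537 + 2.114 + 0.986 = 7.197
σ²_T = 7.197 + 2 × 7.539 = 22.275
α (item deleted) = (6/5)·(1 − 7.197/22.275) = 0.81

α = 0.81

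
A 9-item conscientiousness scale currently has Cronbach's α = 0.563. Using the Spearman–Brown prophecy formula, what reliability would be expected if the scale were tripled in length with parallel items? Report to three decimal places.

predicted reliability = 0.794

Length factor m = 3
α' = m·α / (1 + (m−1)·α)
   = 3 × 0.563 / (1 + (3 − 1) × 0.563)
   = 1.6890 / 2.1260 = 0.794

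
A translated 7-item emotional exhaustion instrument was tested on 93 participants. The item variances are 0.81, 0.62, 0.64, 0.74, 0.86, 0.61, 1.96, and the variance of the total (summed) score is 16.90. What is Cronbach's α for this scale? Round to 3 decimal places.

Σσ²ᵢ = 0.81 + 0.62 + 0.64 + 0.74 + 0.86 + 0.61 + 1.96 = 6.24
α = (k/(k−1))·(1 − Σσ²ᵢ/total variance) = (7/6)·(1 − 6.24/16.90) = 0.736

Cronbach's α = 0.736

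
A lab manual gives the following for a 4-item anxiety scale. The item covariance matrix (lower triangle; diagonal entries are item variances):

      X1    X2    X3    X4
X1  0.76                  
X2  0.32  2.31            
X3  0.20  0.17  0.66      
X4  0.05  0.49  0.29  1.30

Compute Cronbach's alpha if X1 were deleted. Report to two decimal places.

Cronbach's alpha = 0.46

Remaining items: X2, X3, X4 (k = 3).
Σσᵢ² = 2.31 + 0.66 + 1.30 = 4.27
σ²_T = 4.27 + 2 × 0.95 = 6.17
α (item deleted) = (3/2)·(1 − 4.27/6.17) = 0.46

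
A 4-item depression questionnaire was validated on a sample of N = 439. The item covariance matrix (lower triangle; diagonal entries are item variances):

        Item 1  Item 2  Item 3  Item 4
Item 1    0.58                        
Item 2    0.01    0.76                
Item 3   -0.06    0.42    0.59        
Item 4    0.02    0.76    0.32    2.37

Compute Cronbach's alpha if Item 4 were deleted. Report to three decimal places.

Remaining items: Item 1, Item 2, Item 3 (k = 3).
Σσ²ᵢ = 0.58 + 0.76 + 0.59 = 1.93
σ²_T = 1.93 + 2 × 0.37 = 2.67
α (item deleted) = (3/2)·(1 − 1.93/2.67) = 0.416

Cronbach's alpha = 0.416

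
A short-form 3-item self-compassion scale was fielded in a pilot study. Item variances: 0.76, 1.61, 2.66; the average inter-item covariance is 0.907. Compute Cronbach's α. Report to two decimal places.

Σσᵢ² = 0.76 + 1.61 + 2.66 = 5.03
Sum of the 3 distinct covariances = 3 × 0.907 = 2.721
Var(T) = Σσᵢ² + 2·Σcov = 5.03 + 2 × 2.721 = 10.472
α = (3/2)·(1 − 5.03/10.472) = 0.78

α = 0.78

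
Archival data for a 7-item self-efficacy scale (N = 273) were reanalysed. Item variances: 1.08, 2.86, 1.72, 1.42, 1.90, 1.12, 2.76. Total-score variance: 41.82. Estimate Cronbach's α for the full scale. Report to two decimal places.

Σσᵢ² = 1.08 + 2.86 + 1.72 + 1.42 + 1.90 + 1.12 + 2.76 = 12.86
α = (k/(k−1))·(1 − Σσᵢ²/total variance) = (7/6)·(1 − 12.86/41.82) = 0.81

Cronbach's α = 0.81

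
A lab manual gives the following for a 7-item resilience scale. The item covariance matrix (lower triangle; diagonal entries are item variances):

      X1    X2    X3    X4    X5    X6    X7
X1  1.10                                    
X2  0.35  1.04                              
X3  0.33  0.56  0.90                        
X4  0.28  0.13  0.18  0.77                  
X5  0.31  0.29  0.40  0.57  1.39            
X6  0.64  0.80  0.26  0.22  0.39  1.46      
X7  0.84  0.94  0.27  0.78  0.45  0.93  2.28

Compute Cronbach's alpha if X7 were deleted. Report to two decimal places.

Remaining items: X1, X2, X3, X4, X5, X6 (k = 6).
ΣVar(i) = 1.10 + 1.04 + 0.90 + 0.77 + 1.39 + 1.46 = 6.66
σ²_T = 6.66 + 2 × 5.71 = 18.08
α (item deleted) = (6/5)·(1 − 6.66/18.08) = 0.76

α = 0.76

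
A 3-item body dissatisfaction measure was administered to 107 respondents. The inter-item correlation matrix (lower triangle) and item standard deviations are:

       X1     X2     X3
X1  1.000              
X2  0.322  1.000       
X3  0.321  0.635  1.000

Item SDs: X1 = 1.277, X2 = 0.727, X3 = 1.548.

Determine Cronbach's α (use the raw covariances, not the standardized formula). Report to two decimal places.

Σσ²ᵢ = 1.277² + 0.727² + 1.548² = 4.5556
Covariances σ_ij = r_ij · s_i · s_j:
  σ(X1,X2) = 0.322 × 1.277 × 0.727 = 0.2989
  σ(X1,X3) = 0.321 × 1.277 × 1.548 = 0.6346
  σ(X2,X3) = 0.635 × 0.727 × 1.548 = 0.7146
σ²_T = Σσ²ᵢ + 2·Σσ_ij = 4.5556 + 2 × 1.6481 = 7.8518
α = (3/2)·(1 − 4.5556/7.8518) = 0.63

Cronbach's α = 0.63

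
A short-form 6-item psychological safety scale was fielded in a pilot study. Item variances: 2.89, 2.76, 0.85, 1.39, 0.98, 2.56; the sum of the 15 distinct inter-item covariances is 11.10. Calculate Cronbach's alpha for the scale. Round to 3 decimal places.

Σσᵢ² = 2.89 + 2.76 + 0.85 + 1.39 + 0.98 + 2.56 = 11.43
Sum of distinct covariances = 11.10
σ²_total = Σσᵢ² + 2·Σcov = 11.43 + 2 × 11.10 = 33.63
α = (6/5)·(1 − 11.43/33.63) = 0.792

Cronbach's alpha = 0.792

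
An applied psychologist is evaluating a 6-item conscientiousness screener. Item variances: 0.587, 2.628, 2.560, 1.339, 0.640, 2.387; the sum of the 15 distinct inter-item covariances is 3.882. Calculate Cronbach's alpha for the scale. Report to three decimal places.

Σσ²ᵢ = 0.587 + 2.628 + 2.560 + 1.339 + 0.640 + 2.387 = 10.141
Sum of distinct covariances = 3.882
total variance = Σσ²ᵢ + 2·Σcov = 10.141 + 2 × 3.882 = 17.905
α = (6/5)·(1 − 10.141/17.905) = 0.520

Cronbach's alpha = 0.520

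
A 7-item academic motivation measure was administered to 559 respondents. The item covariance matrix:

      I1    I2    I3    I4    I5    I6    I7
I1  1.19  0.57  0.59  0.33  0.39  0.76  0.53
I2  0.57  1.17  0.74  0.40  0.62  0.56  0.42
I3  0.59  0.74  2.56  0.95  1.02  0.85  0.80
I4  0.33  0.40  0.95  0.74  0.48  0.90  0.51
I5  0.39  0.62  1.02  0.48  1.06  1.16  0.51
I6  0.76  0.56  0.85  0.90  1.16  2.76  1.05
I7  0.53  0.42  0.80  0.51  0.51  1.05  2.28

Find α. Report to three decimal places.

Σσ²ᵢ = 1.19 + 1.17 + 2.56 + 0.74 + 1.06 + 2.76 + 2.28 = 11.76
Σ_{i<j} σ_ij = 14.14
total variance = 11.76 + 2 × 14.14 = 40.04
α = (k/(k−1))·(1 − Σσ²ᵢ/total variance) = (7/6)·(1 − 11.76/40.04) = 0.824

α = 0.824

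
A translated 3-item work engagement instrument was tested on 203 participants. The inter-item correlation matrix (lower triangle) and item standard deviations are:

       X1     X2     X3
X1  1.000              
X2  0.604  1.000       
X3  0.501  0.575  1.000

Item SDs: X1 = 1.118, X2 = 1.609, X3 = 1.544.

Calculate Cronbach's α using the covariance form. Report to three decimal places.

Σσ²ᵢ = 1.118² + 1.609² + 1.544² = 6.2227
Covariances σ_ij = r_ij · s_i · s_j:
  σ(X1,X2) = 0.604 × 1.118 × 1.609 = 1.0865
  σ(X1,X3) = 0.501 × 1.118 × 1.544 = 0.8648
  σ(X2,X3) = 0.575 × 1.609 × 1.544 = 1.4285
σ²_T = Σσ²ᵢ + 2·Σσ_ij = 6.2227 + 2 × 3.3798 = 12.9823
α = (3/2)·(1 − 6.2227/12.9823) = 0.781

Cronbach's α = 0.781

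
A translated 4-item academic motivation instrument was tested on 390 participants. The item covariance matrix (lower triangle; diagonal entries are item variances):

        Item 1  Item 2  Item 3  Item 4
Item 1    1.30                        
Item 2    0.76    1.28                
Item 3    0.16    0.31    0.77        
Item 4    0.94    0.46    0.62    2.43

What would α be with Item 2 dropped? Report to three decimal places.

α = 0.650

Remaining items: Item 1, Item 3, Item 4 (k = 3).
Σσᵢ² = 1.30 + 0.77 + 2.43 = 4.50
σ²_total = 4.50 + 2 × 1.72 = 7.94
α (item deleted) = (3/2)·(1 − 4.50/7.94) = 0.650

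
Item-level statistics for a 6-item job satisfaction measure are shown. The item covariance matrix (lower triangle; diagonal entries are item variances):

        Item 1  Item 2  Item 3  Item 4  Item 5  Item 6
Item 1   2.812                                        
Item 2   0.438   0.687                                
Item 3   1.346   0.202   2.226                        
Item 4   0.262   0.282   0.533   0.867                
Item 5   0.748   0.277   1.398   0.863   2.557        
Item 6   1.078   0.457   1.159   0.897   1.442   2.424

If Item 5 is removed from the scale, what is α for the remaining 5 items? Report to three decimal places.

Remaining items: Item 1, Item 2, Item 3, Item 4, Item 6 (k = 5).
Σσᵢ² = 2.812 + 0.687 + 2.226 + 0.867 + 2.424 = 9.016
total variance = 9.016 + 2 × 6.654 = 22.324
α (item deleted) = (5/4)·(1 − 9.016/22.324) = 0.745

α = 0.745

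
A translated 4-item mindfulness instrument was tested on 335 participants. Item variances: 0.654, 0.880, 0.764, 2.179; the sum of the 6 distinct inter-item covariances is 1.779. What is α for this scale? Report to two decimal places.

α = 0.59

Σσᵢ² = 0.654 + 0.880 + 0.764 + 2.179 = 4.477
Sum of distinct covariances = 1.779
σ²_total = Σσᵢ² + 2·Σcov = 4.477 + 2 × 1.779 = 8.035
α = (4/3)·(1 − 4.477/8.035) = 0.59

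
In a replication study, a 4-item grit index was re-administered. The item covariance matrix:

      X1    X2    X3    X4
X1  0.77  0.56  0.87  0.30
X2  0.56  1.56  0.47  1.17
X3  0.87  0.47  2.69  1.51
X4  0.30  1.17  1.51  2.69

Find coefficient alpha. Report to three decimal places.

α = 0.745

Σσᵢ² = 0.77 + 1.56 + 2.69 + 2.69 = 7.71
Sum of the distinct covariances = 4.88
Var(T) = 7.71 + 2 × 4.88 = 17.47
α = (k/(k−1))·(1 − Σσᵢ²/Var(T)) = (4/3)·(1 − 7.71/17.47) = 0.745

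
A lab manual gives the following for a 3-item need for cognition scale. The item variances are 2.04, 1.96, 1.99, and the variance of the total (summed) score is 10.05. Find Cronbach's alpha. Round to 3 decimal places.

Σσ²ᵢ = 2.04 + 1.96 + 1.99 = 5.99
α = (k/(k−1))·(1 − Σσ²ᵢ/total variance) = (3/2)·(1 − 5.99/10.05) = 0.606

Cronbach's alpha = 0.606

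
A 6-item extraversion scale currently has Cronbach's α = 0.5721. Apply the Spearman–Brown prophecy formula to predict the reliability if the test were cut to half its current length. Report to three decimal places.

predicted reliability = 0.401

Length factor m = 1/2
α' = m·α / (1 − (1−m)·α)
   = 1/2 × 0.5721 / (1 − (1 − 1/2) × 0.5721)
   = 0.2861 / 0.7139 = 0.401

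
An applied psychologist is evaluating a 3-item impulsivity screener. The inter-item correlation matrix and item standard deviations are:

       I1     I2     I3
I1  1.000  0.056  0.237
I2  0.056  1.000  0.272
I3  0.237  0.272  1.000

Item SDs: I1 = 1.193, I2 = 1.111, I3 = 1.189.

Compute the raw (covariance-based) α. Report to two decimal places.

α = 0.41

Σσ²ᵢ = 1.193² + 1.111² + 1.189² = 4.0713
Covariances σ_ij = r_ij · s_i · s_j:
  σ(I1,I2) = 0.056 × 1.193 × 1.111 = 0.0742
  σ(I1,I3) = 0.237 × 1.193 × 1.189 = 0.3362
  σ(I2,I3) = 0.272 × 1.111 × 1.189 = 0.3593
σ²_T = Σσ²ᵢ + 2·Σσ_ij = 4.0713 + 2 × 0.7697 = 5.6107
α = (3/2)·(1 − 4.0713/5.6107) = 0.41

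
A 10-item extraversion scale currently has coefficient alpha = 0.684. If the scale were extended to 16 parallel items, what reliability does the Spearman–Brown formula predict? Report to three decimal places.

predicted reliability = 0.776

Length factor m = 16/10 = 1.6000
α' = m·α / (1 + (m−1)·α)
   = 16/10 × 0.684 / (1 + (16/10 − 1) × 0.684)
   = 1.0944 / 1.4104 = 0.776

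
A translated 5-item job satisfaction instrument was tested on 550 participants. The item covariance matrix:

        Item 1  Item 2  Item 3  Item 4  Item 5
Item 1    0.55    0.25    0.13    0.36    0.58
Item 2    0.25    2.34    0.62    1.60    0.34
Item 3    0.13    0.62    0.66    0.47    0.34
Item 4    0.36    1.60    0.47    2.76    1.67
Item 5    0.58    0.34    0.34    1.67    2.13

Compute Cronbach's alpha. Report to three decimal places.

Σσ²ᵢ = 0.55 + 2.34 + 0.66 + 2.76 + 2.13 = 8.44
Sum of off-diagonal covariances = 6.36
σ²_T = 8.44 + 2 × 6.36 = 21.16
α = (k/(k−1))·(1 − Σσ²ᵢ/σ²_T) = (5/4)·(1 − 8.44/21.16) = 0.751

α = 0.751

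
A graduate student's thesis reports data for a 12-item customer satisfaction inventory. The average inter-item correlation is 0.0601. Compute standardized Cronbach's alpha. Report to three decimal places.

Standardized α = k·r̄ / (1 + (k−1)·r̄) = 12 × 0.0601 / (1 + 11 × 0.0601)
  = 0.7212 / 1.6611 = 0.434

α = 0.434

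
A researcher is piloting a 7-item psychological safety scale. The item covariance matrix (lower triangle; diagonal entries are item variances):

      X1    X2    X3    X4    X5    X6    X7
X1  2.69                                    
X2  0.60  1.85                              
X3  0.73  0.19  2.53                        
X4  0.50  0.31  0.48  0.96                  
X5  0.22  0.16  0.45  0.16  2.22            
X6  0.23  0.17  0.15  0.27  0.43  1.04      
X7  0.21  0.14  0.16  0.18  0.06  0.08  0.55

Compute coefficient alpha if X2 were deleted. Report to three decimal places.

Remaining items: X1, X3, X4, X5, X6, X7 (k = 6).
Σσ²ᵢ = 2.69 + 2.53 + 0.96 + 2.22 + 1.04 + 0.55 = 9.99
total variance = 9.99 + 2 × 4.31 = 18.61
α (item deleted) = (6/5)·(1 − 9.99/18.61) = 0.556

coefficient alpha = 0.556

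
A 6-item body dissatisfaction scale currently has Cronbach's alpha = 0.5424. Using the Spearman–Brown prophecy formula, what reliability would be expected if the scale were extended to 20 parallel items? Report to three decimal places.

predicted reliability = 0.798

Length factor m = 20/6 = 3.3333
α' = m·α / (1 + (m−1)·α)
   = 20/6 × 0.5424 / (1 + (20/6 − 1) × 0.5424)
   = 1.8080 / 2.2656 = 0.798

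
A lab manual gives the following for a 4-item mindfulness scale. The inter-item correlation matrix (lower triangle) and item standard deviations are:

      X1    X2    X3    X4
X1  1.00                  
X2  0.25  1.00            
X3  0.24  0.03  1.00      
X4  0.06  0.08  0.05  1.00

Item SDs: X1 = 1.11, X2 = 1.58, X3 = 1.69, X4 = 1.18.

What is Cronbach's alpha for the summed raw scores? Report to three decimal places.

Σσ²ᵢ = 1.11² + 1.58² + 1.69² + 1.18² = 7.9770
Covariances σ_ij = r_ij · s_i · s_j:
  σ(X1,X2) = 0.25 × 1.11 × 1.58 = 0.4385
  σ(X1,X3) = 0.24 × 1.11 × 1.69 = 0.4502
  σ(X1,X4) = 0.06 × 1.11 × 1.18 = 0.0786
  σ(X2,X3) = 0.03 × 1.58 × 1.69 = 0.0801
  σ(X2,X4) = 0.08 × 1.58 × 1.18 = 0.1492
  σ(X3,X4) = 0.05 × 1.69 × 1.18 = 0.0997
σ²_T = Σσ²ᵢ + 2·Σσ_ij = 7.9770 + 2 × 1.2963 = 10.5696
α = (4/3)·(1 − 7.9770/10.5696) = 0.327

Cronbach's alpha = 0.327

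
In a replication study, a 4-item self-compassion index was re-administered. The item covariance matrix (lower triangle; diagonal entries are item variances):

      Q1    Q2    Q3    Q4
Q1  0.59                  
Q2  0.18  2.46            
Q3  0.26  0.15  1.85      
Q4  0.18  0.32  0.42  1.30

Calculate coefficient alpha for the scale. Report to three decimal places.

α = 0.437

sum of item variances = 0.59 + 2.46 + 1.85 + 1.30 = 6.20
Sum of off-diagonal covariances = 1.51
Var(T) = 6.20 + 2 × 1.51 = 9.22
α = (k/(k−1))·(1 − sum of item variances/Var(T)) = (4/3)·(1 − 6.20/9.22) = 0.437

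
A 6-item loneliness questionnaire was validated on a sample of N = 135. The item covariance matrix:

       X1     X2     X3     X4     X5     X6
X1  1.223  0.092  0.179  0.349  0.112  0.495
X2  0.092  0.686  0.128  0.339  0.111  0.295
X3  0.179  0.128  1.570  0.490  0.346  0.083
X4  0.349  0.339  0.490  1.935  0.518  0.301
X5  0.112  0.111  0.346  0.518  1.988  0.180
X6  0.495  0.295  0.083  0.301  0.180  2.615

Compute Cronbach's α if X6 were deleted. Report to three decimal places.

Remaining items: X1, X2, X3, X4, X5 (k = 5).
sum of item variances = 1.223 + 0.686 + 1.570 + 1.935 + 1.988 = 7.402
σ²_T = 7.402 + 2 × 2.664 = 12.730
α (item deleted) = (5/4)·(1 − 7.402/12.730) = 0.523

α = 0.523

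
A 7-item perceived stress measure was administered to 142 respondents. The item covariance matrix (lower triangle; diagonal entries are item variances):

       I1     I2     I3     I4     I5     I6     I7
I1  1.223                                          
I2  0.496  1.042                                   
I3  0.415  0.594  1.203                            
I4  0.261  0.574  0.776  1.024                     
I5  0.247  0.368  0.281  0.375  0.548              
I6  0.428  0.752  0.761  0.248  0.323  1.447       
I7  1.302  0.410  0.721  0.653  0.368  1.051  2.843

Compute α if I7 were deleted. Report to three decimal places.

α = 0.816

Remaining items: I1, I2, I3, I4, I5, I6 (k = 6).
Σσ²ᵢ = 1.223 + 1.042 + 1.203 + 1.024 + 0.548 + 1.447 = 6.487
total variance = 6.487 + 2 × 6.899 = 20.285
α (item deleted) = (6/5)·(1 − 6.487/20.285) = 0.816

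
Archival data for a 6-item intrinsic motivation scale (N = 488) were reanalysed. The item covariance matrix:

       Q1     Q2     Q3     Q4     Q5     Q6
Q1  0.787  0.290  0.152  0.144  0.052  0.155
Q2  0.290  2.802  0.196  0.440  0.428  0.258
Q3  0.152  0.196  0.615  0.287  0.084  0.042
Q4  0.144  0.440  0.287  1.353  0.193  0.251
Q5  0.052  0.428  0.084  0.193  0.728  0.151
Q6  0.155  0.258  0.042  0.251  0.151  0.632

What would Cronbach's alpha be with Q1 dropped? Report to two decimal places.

α = 0.54

Remaining items: Q2, Q3, Q4, Q5, Q6 (k = 5).
sum of item variances = 2.802 + 0.615 + 1.353 + 0.728 + 0.632 = 6.130
Var(T) = 6.130 + 2 × 2.330 = 10.790
α (item deleted) = (5/4)·(1 − 6.130/10.790) = 0.54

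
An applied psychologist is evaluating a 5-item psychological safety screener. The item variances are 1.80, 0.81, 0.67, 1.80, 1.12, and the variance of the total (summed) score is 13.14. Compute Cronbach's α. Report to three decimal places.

Cronbach's α = 0.660

sum of item variances = 1.80 + 0.81 + 0.67 + 1.80 + 1.12 = 6.20
α = (k/(k−1))·(1 − sum of item variances/total variance) = (5/4)·(1 − 6.20/13.14) = 0.660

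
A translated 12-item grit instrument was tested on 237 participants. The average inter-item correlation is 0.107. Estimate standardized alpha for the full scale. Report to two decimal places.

Standardized α = k·r̄ / (1 + (k−1)·r̄) = 12 × 0.107 / (1 + 11 × 0.107)
  = 1.2840 / 2.1770 = 0.59

standardized alpha = 0.59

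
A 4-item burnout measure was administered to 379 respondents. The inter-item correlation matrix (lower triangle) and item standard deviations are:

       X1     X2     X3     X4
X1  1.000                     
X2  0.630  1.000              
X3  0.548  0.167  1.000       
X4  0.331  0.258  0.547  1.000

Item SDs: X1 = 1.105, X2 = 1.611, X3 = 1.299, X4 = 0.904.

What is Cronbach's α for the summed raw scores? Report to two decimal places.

Cronbach's α = 0.71

Σσ²ᵢ = 1.105² + 1.611² + 1.299² + 0.904² = 6.3210
Covariances σ_ij = r_ij · s_i · s_j:
  σ(X1,X2) = 0.630 × 1.105 × 1.611 = 1.1215
  σ(X1,X3) = 0.548 × 1.105 × 1.299 = 0.7866
  σ(X1,X4) = 0.331 × 1.105 × 0.904 = 0.3306
  σ(X2,X3) = 0.167 × 1.611 × 1.299 = 0.3495
  σ(X2,X4) = 0.258 × 1.611 × 0.904 = 0.3757
  σ(X3,X4) = 0.547 × 1.299 × 0.904 = 0.6423
σ²_T = Σσ²ᵢ + 2·Σσ_ij = 6.3210 + 2 × 3.6062 = 13.5334
α = (4/3)·(1 − 6.3210/13.5334) = 0.71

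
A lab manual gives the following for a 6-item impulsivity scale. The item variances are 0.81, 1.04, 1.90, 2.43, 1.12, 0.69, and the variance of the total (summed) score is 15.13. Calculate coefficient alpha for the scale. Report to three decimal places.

α = 0.566

ΣVar(i) = 0.81 + 1.04 + 1.90 + 2.43 + 1.12 + 0.69 = 7.99
α = (k/(k−1))·(1 − ΣVar(i)/total variance) = (6/5)·(1 − 7.99/15.13) = 0.566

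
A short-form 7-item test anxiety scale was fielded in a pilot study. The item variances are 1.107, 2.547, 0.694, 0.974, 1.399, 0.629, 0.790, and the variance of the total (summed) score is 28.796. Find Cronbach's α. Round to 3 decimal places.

α = 0.837

Σσᵢ² = 1.107 + 2.547 + 0.694 + 0.974 + 1.399 + 0.629 + 0.790 = 8.140
α = (k/(k−1))·(1 − Σσᵢ²/σ²_T) = (7/6)·(1 − 8.140/28.796) = 0.837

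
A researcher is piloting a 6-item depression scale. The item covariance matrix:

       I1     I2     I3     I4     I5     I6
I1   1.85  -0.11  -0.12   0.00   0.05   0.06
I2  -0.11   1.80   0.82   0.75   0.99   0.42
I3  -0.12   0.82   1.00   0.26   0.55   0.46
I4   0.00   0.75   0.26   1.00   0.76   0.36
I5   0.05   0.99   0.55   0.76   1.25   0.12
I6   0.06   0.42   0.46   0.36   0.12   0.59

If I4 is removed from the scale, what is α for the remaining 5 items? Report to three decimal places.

Remaining items: I1, I2, I3, I5, I6 (k = 5).
Σσᵢ² = 1.85 + 1.80 + 1.00 + 1.25 + 0.59 = 6.49
σ²_T = 6.49 + 2 × 3.24 = 12.97
α (item deleted) = (5/4)·(1 − 6.49/12.97) = 0.625

α = 0.625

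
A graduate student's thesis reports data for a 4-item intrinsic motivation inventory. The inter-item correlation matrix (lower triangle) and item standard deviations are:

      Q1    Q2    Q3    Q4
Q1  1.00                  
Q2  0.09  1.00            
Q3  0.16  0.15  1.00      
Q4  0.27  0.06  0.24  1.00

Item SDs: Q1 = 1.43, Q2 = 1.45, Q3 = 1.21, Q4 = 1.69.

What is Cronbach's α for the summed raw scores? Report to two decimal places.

Σσ²ᵢ = 1.43² + 1.45² + 1.21² + 1.69² = 8.4676
Covariances σ_ij = r_ij · s_i · s_j:
  σ(Q1,Q2) = 0.09 × 1.43 × 1.45 = 0.1866
  σ(Q1,Q3) = 0.16 × 1.43 × 1.21 = 0.2768
  σ(Q1,Q4) = 0.27 × 1.43 × 1.69 = 0.6525
  σ(Q2,Q3) = 0.15 × 1.45 × 1.21 = 0.2632
  σ(Q2,Q4) = 0.06 × 1.45 × 1.69 = 0.1470
  σ(Q3,Q4) = 0.24 × 1.21 × 1.69 = 0.4908
σ²_T = Σσ²ᵢ + 2·Σσ_ij = 8.4676 + 2 × 2.0169 = 12.5014
α = (4/3)·(1 − 8.4676/12.5014) = 0.43

Cronbach's α = 0.43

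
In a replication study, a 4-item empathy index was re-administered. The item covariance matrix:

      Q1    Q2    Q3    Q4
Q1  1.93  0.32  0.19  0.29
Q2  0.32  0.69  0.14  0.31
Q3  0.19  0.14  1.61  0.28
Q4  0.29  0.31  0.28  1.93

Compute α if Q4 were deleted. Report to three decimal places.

α = 0.353

Remaining items: Q1, Q2, Q3 (k = 3).
Σσ²ᵢ = 1.93 + 0.69 + 1.61 = 4.23
σ²_total = 4.23 + 2 × 0.65 = 5.53
α (item deleted) = (3/2)·(1 − 4.23/5.53) = 0.353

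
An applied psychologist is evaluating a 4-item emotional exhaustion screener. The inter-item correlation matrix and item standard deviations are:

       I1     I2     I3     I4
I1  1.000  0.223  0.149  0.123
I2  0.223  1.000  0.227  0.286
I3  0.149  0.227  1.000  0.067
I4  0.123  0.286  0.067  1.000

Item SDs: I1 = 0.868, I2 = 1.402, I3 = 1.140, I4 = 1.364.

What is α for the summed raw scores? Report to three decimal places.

α = 0.466

Σσ²ᵢ = 0.868² + 1.402² + 1.140² + 1.364² = 5.8791
Covariances σ_ij = r_ij · s_i · s_j:
  σ(I1,I2) = 0.223 × 0.868 × 1.402 = 0.2714
  σ(I1,I3) = 0.149 × 0.868 × 1.140 = 0.1474
  σ(I1,I4) = 0.123 × 0.868 × 1.364 = 0.1456
  σ(I2,I3) = 0.227 × 1.402 × 1.140 = 0.3628
  σ(I2,I4) = 0.286 × 1.402 × 1.364 = 0.5469
  σ(I3,I4) = 0.067 × 1.140 × 1.364 = 0.1042
σ²_T = Σσ²ᵢ + 2·Σσ_ij = 5.8791 + 2 × 1.5783 = 9.0357
α = (4/3)·(1 − 5.8791/9.0357) = 0.466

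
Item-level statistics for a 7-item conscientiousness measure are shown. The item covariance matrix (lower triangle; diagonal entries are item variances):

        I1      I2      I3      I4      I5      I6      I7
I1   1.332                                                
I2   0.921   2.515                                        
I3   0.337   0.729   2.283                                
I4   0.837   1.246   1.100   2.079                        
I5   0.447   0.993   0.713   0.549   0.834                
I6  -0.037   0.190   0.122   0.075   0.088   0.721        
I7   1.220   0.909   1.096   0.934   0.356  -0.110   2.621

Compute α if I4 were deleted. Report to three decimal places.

Remaining items: I1, I2, I3, I5, I6, I7 (k = 6).
ΣVar(i) = 1.332 + 2.515 + 2.283 + 0.834 + 0.721 + 2.621 = 10.306
Var(T) = 10.306 + 2 × 7.974 = 26.254
α (item deleted) = (6/5)·(1 − 10.306/26.254) = 0.729

α = 0.729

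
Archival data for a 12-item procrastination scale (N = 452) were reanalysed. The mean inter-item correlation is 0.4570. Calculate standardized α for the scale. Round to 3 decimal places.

α = 0.910

Standardized α = k·r̄ / (1 + (k−1)·r̄) = 12 × 0.4570 / (1 + 11 × 0.4570)
  = 5.4840 / 6.0270 = 0.910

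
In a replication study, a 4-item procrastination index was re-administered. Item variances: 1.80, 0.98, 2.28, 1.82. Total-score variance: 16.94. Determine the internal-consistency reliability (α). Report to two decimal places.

α = 0.79

Σσᵢ² = 1.80 + 0.98 + 2.28 + 1.82 = 6.88
α = (k/(k−1))·(1 − Σσᵢ²/σ²_total) = (4/3)·(1 − 6.88/16.94) = 0.79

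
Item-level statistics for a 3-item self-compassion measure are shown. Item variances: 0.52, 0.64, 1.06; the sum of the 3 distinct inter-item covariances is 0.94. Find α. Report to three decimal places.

sum of item variances = 0.52 + 0.64 + 1.06 = 2.22
Sum of distinct covariances = 0.94
σ²_total = sum of item variances + 2·Σcov = 2.22 + 2 × 0.94 = 4.10
α = (3/2)·(1 − 2.22/4.10) = 0.688

α = 0.688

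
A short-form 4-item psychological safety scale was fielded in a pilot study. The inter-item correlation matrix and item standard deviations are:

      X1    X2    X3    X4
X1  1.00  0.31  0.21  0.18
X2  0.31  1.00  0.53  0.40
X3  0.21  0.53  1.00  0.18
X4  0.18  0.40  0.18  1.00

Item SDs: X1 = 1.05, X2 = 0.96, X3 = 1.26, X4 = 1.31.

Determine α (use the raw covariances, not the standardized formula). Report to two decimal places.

α = 0.61

Σσ²ᵢ = 1.05² + 0.96² + 1.26² + 1.31² = 5.3278
Covariances σ_ij = r_ij · s_i · s_j:
  σ(X1,X2) = 0.31 × 1.05 × 0.96 = 0.3125
  σ(X1,X3) = 0.21 × 1.05 × 1.26 = 0.2778
  σ(X1,X4) = 0.18 × 1.05 × 1.31 = 0.2476
  σ(X2,X3) = 0.53 × 0.96 × 1.26 = 0.6411
  σ(X2,X4) = 0.40 × 0.96 × 1.31 = 0.5030
  σ(X3,X4) = 0.18 × 1.26 × 1.31 = 0.2971
σ²_T = Σσ²ᵢ + 2·Σσ_ij = 5.3278 + 2 × 2.2791 = 9.8860
α = (4/3)·(1 − 5.3278/9.8860) = 0.61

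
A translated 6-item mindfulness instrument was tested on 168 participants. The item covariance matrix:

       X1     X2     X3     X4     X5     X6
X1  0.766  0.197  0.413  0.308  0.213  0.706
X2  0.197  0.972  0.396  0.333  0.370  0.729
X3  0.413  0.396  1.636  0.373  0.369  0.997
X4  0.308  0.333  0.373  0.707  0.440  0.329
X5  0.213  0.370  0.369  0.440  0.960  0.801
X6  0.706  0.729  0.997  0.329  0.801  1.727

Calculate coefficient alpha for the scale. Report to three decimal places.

coefficient alpha = 0.808

ΣVar(i) = 0.766 + 0.972 + 1.636 + 0.707 + 0.960 + 1.727 = 6.768
Sum of the distinct covariances = 6.974
σ²_T = 6.768 + 2 × 6.974 = 20.716
α = (k/(k−1))·(1 − ΣVar(i)/σ²_T) = (6/5)·(1 − 6.768/20.716) = 0.808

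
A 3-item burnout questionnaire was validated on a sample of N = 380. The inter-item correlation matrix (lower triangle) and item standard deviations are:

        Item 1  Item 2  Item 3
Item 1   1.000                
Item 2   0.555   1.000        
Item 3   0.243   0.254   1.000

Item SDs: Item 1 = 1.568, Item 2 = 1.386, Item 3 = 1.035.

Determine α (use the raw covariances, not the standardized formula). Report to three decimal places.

α = 0.628

Σσ²ᵢ = 1.568² + 1.386² + 1.035² = 5.4508
Covariances σ_ij = r_ij · s_i · s_j:
  σ(Item 1,Item 2) = 0.555 × 1.568 × 1.386 = 1.2062
  σ(Item 1,Item 3) = 0.243 × 1.568 × 1.035 = 0.3944
  σ(Item 2,Item 3) = 0.254 × 1.386 × 1.035 = 0.3644
σ²_T = Σσ²ᵢ + 2·Σσ_ij = 5.4508 + 2 × 1.9650 = 9.3808
α = (3/2)·(1 − 5.4508/9.3808) = 0.628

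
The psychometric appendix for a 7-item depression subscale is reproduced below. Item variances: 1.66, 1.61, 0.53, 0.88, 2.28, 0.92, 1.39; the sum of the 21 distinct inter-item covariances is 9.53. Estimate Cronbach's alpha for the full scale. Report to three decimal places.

α = 0.785

ΣVar(i) = 1.66 + 1.61 + 0.53 + 0.88 + 2.28 + 0.92 + 1.39 = 9.27
Sum of distinct covariances = 9.53
total variance = ΣVar(i) + 2·Σcov = 9.27 + 2 × 9.53 = 28.33
α = (7/6)·(1 − 9.27/28.33) = 0.785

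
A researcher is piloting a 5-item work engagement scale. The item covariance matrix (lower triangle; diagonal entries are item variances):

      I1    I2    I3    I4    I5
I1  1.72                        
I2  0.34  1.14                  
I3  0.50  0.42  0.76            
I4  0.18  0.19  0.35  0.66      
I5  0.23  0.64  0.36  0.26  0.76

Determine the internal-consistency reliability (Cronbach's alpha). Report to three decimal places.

ΣVar(i) = 1.72 + 1.14 + 0.76 + 0.66 + 0.76 = 5.04
Σ_{i<j} σ_ij = 3.47
σ²_total = 5.04 + 2 × 3.47 = 11.98
α = (k/(k−1))·(1 − ΣVar(i)/σ²_total) = (5/4)·(1 − 5.04/11.98) = 0.724

Cronbach's alpha = 0.724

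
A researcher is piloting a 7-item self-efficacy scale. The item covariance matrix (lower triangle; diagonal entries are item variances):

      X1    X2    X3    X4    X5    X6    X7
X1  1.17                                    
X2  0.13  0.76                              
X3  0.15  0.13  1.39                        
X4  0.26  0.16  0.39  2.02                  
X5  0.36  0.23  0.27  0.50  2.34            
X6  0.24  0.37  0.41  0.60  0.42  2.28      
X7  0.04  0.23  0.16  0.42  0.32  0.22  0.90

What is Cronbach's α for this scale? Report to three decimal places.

Σσ²ᵢ = 1.17 + 0.76 + 1.39 + 2.02 + 2.34 + 2.28 + 0.90 = 10.86
Σ_{i<j} σ_ij = 6.01
σ²_T = 10.86 + 2 × 6.01 = 22.88
α = (k/(k−1))·(1 − Σσ²ᵢ/σ²_T) = (7/6)·(1 − 10.86/22.88) = 0.613

Cronbach's α = 0.613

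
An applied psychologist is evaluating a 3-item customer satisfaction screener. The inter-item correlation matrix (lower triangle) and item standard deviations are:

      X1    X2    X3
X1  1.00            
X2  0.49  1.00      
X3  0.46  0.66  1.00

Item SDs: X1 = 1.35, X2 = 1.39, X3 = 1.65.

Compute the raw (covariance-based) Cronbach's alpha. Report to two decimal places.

α = 0.77

Σσ²ᵢ = 1.35² + 1.39² + 1.65² = 6.4771
Covariances σ_ij = r_ij · s_i · s_j:
  σ(X1,X2) = 0.49 × 1.35 × 1.39 = 0.9195
  σ(X1,X3) = 0.46 × 1.35 × 1.65 = 1.0247
  σ(X2,X3) = 0.66 × 1.39 × 1.65 = 1.5137
σ²_T = Σσ²ᵢ + 2·Σσ_ij = 6.4771 + 2 × 3.4579 = 13.3929
α = (3/2)·(1 − 6.4771/13.3929) = 0.77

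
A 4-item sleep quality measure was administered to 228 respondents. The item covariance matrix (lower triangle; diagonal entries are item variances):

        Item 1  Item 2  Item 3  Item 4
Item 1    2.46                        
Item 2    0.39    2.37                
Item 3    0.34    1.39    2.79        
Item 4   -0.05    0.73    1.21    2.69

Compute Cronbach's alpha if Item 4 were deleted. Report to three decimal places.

Cronbach's alpha = 0.536

Remaining items: Item 1, Item 2, Item 3 (k = 3).
ΣVar(i) = 2.46 + 2.37 + 2.79 = 7.62
σ²_T = 7.62 + 2 × 2.12 = 11.86
α (item deleted) = (3/2)·(1 − 7.62/11.86) = 0.536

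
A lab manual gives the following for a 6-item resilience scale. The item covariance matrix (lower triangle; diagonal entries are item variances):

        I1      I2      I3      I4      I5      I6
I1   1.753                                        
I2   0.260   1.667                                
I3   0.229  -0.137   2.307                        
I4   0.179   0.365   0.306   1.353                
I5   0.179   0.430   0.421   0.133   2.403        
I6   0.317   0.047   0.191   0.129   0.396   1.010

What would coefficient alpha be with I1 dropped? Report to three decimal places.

α = 0.429

Remaining items: I2, I3, I4, I5, I6 (k = 5).
Σσᵢ² = 1.667 + 2.307 + 1.353 + 2.403 + 1.010 = 8.740
σ²_T = 8.740 + 2 × 2.281 = 13.302
α (item deleted) = (5/4)·(1 − 8.740/13.302) = 0.429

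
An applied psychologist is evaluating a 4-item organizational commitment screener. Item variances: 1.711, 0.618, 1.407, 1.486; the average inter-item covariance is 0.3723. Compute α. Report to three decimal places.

α = 0.615

ΣVar(i) = 1.711 + 0.618 + 1.407 + 1.486 = 5.222
Sum of the 6 distinct covariances = 6 × 0.3723 = 2.2338
σ²_total = ΣVar(i) + 2·Σcov = 5.222 + 2 × 2.2338 = 9.6896
α = (4/3)·(1 − 5.222/9.6896) = 0.615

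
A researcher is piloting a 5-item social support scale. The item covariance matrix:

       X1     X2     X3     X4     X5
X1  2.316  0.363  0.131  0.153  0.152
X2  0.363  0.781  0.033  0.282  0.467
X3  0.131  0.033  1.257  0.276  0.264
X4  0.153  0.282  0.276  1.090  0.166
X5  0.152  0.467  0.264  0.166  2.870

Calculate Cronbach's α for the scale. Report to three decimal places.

Σσ²ᵢ = 2.316 + 0.781 + 1.257 + 1.090 + 2.870 = 8.314
Sum of the distinct covariances = 2.287
total variance = 8.314 + 2 × 2.287 = 12.888
α = (k/(k−1))·(1 − Σσ²ᵢ/total variance) = (5/4)·(1 − 8.314/12.888) = 0.444

Cronbach's α = 0.444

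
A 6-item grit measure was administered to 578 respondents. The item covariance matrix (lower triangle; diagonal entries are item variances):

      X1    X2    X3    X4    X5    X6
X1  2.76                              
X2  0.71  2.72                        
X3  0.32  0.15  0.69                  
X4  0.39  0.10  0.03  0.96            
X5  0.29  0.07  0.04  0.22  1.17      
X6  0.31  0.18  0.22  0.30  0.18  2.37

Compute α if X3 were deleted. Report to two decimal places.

α = 0.44

Remaining items: X1, X2, X4, X5, X6 (k = 5).
Σσ²ᵢ = 2.76 + 2.72 + 0.96 + 1.17 + 2.37 = 9.98
Var(T) = 9.98 + 2 × 2.75 = 15.48
α (item deleted) = (5/4)·(1 − 9.98/15.48) = 0.44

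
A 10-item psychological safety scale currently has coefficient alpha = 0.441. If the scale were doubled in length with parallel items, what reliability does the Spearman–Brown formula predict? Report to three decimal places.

predicted reliability = 0.612

Length factor m = 2
α' = m·α / (1 + (m−1)·α)
   = 2 × 0.441 / (1 + (2 − 1) × 0.441)
   = 0.8820 / 1.4410 = 0.612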